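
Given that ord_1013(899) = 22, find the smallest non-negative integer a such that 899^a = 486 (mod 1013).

20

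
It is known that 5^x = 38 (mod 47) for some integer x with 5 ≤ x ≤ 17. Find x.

17

Compute 5^5 mod 47 = 23, then multiply by 5 repeatedly:
  5^5=23  5^6=21  5^7=11  5^8=8  5^9=40
  5^10=12  5^11=13  5^12=18  5^13=43  5^14=27
  5^15=41  5^16=17  5^17=38
Found 38 at exponent 17.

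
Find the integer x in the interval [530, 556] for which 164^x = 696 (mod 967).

546

Compute 164^530 mod 967 = 25, then multiply by 164 repeatedly:
  164^530=25  164^531=232  164^532=335  164^533=788  164^534=621
  164^535=309  164^536=392  164^537=466  164^538=31  164^539=249
  164^540=222  164^541=629  164^542=654  164^543=886  164^544=254
  164^545=75  164^546=696
Found 696 at exponent 546.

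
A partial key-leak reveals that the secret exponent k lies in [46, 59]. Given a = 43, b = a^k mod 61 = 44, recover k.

59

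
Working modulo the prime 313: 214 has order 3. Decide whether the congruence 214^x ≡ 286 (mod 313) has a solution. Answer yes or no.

no

⟨214⟩ has order 3; its elements mod 313 are {1, 98, 214}.
286 is not in this set.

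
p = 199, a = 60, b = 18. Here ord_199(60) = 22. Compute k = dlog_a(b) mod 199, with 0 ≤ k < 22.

2

Successive powers of 60 modulo 199:
  60^0=1  60^1=60  60^2=18
So 60^2 ≡ 18 (mod 199), giving k = 2.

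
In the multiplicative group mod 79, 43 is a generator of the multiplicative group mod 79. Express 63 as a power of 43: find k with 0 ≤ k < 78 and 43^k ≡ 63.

25

Successive powers of 43 modulo 79:
  43^0=1  43^1=43  43^2=32  43^3=33  43^4=76  43^5=29
  43^6=62  43^7=59  43^8=9  43^9=71  43^10=51  43^11=60
  43^12=52  43^13=24  43^14=5  43^15=57  43^16=2  43^17=7
  43^18=64  43^19=66  43^20=73  43^21=58  43^22=45  43^23=39
  43^24=18  43^25=63
So 43^25 ≡ 63 (mod 79), giving k = 25.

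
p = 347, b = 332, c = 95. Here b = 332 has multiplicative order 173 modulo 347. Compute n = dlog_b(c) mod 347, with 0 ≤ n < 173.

3

Baby-step giant-step with m = ceil(sqrt(173)) = 14.
Baby table (332^j mod 347 for j=0..13):
  0:1  1:332  2:225  3:95  4:310  5:208  6:3  7:302
  8:328  9:285  10:236  11:277  12:9  13:212
Giant step factor: 332^(-14) ≡ 140 (mod 347).
Scan 95·140^i mod 347 for i = 0, 1, …:
  i=0: 95
Match at i=0, j=3: n = 0·14 + 3 = 3.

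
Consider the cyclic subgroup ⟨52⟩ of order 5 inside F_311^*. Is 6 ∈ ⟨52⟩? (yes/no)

⟨52⟩ has order 5; its elements mod 311 are {1, 6, 36, 52, 216}.
6 is in this set.

yes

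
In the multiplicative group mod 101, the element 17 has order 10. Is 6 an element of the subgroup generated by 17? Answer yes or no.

⟨17⟩ has order 10; its elements mod 101 are {1, 6, 14, 17, 36, 65, 84, 87, 95, 100}.
6 is in this set.

yes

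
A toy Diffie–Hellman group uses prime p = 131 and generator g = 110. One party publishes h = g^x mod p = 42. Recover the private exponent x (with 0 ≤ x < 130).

Successive powers of 110 modulo 131:
  110^0=1  110^1=110  110^2=48  110^3=40  110^4=77  110^5=86
  110^6=28  110^7=67  110^8=34  110^9=72  110^10=60  110^11=50
  110^12=129  110^13=42
So 110^13 ≡ 42 (mod 131), giving x = 13.

13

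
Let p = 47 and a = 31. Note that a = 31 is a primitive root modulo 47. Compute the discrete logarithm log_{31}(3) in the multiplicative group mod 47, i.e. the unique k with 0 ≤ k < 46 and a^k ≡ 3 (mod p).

22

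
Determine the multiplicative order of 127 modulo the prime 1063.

1062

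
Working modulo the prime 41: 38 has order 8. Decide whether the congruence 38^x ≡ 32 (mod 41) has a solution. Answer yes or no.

⟨38⟩ has order 8; its elements mod 41 are {1, 3, 9, 14, 27, 32, 38, 40}.
32 is in this set.

yes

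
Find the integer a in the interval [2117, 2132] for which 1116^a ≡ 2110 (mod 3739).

Compute 1116^2117 mod 3739 = 2334, then multiply by 1116 repeatedly:
  1116^2117=2334  1116^2118=2400  1116^2119=1276  1116^2120=3196  1116^2121=3469
  1116^2122=1539  1116^2123=1323  1116^2124=3302  1116^2125=2117  1116^2126=3263
  1116^2127=3461  1116^2128=89  1116^2129=2110
Found 2110 at exponent 2129.

2129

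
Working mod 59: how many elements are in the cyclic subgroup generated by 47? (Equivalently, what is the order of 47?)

58

The order of 47 must divide p − 1 = 58 = 2 · 29.
Divisors: 1, 2, 29, 58.
Check each in increasing order: 47^1 ≡ 47;  47^2 ≡ 26;  47^29 ≡ 58;  47^58 ≡ 1.
Smallest exponent giving 1 is 58.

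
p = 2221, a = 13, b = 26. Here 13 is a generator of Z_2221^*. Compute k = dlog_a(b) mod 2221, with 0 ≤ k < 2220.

24

Successive powers of 13 modulo 2221:
  13^0=1  13^1=13  13^2=169  13^3=2197  13^4=1909  13^5=386
  13^6=576  13^7=825  13^8=1841  13^9=1723  13^10=189  13^11=236
  13^12=847  13^13=2127  13^14=999  13^15=1882  13^16=35  13^17=455
  13^18=1473  13^19=1381  13^20=185  13^21=184  13^22=171  13^23=2
  13^24=26
So 13^24 ≡ 26 (mod 2221), giving k = 24.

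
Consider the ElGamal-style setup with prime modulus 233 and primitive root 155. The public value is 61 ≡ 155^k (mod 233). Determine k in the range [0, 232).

63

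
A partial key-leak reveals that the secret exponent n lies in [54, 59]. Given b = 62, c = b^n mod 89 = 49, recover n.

54

Compute 62^54 mod 89 = 49, then multiply by 62 repeatedly:
  62^54=49
Found 49 at exponent 54.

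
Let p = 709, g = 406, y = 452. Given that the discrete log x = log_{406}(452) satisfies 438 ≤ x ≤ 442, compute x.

Compute 406^438 mod 709 = 275, then multiply by 406 repeatedly:
  406^438=275  406^439=337  406^440=694  406^441=291  406^442=452
Found 452 at exponent 442.

442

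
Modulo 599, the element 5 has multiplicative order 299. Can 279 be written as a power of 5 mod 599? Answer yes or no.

no

279 ∈ ⟨5⟩ iff 279^299 ≡ 1 (mod 599), since |⟨5⟩| = 299.
279^299 mod 599 = 598.
Since 598 ≠ 1, 279 does not lie in the subgroup.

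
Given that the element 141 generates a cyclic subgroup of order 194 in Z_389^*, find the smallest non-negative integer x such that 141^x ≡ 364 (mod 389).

51

Baby-step giant-step with m = ceil(sqrt(194)) = 14.
Baby table (141^j mod 389 for j=0..13):
  0:1  1:141  2:42  3:87  4:208  5:153  6:178  7:202
  8:85  9:315  10:69  11:4  12:175  13:168
Giant step factor: 141^(-14) ≡ 370 (mod 389).
Scan 364·370^i mod 389 for i = 0, 1, …:
  i=0: 364   i=1: 86   i=2: 311   i=3: 315
Match at i=3, j=9: x = 3·14 + 9 = 51.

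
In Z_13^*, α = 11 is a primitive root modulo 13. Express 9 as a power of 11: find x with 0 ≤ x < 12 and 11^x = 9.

8

Successive powers of 11 modulo 13:
  11^0=1  11^1=11  11^2=4  11^3=5  11^4=3  11^5=7
  11^6=12  11^7=2  11^8=9
So 11^8 ≡ 9 (mod 13), giving x = 8.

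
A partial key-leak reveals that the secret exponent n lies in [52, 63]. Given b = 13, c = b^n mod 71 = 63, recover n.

Compute 13^52 mod 71 = 29, then multiply by 13 repeatedly:
  13^52=29  13^53=22  13^54=2  13^55=26  13^56=54
  13^57=63
Found 63 at exponent 57.

57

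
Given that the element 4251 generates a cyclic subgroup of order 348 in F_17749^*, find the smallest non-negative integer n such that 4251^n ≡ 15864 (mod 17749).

Baby-step giant-step with m = ceil(sqrt(348)) = 19.
Baby table (4251^j mod 17749 for j=0..18):
  0:1  1:4251  2:2519  3:5622  4:8968  5:15865  6:13664  7:10936
  8:4305  9:1336  10:17405  11:10823  12:3165  13:673  14:3334  15:9132
  16:3069  17:804  18:9996
Giant step factor: 4251^(-19) ≡ 15035 (mod 17749).
Scan 15864·15035^i mod 17749 for i = 0, 1, …:
  i=0: 15864   i=1: 4178   i=2: 2519
Match at i=2, j=2: n = 2·19 + 2 = 40.

40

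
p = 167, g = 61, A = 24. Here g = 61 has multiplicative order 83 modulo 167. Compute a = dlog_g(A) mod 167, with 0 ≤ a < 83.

Baby-step giant-step with m = ceil(sqrt(83)) = 10.
Baby table (61^j mod 167 for j=0..9):
  0:1  1:61  2:47  3:28  4:38  5:147  6:116  7:62
  8:108  9:75
Giant step factor: 61^(-10) ≡ 124 (mod 167).
Scan 24·124^i mod 167 for i = 0, 1, …:
  i=0: 24   i=1: 137   i=2: 121   i=3: 141
  i=4: 116
Match at i=4, j=6: a = 4·10 + 6 = 46.

46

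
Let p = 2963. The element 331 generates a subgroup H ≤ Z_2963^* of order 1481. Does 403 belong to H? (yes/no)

403 ∈ ⟨331⟩ iff 403^1481 ≡ 1 (mod 2963), since |⟨331⟩| = 1481.
403^1481 mod 2963 = 2962.
Since 2962 ≠ 1, 403 does not lie in the subgroup.

no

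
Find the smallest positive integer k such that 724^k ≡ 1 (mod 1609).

The order of 724 must divide p − 1 = 1608 = 2^3 · 3 · 67.
Divisors: 1, 2, 3, 4, 6, 8, 12, 24, 67, 134, 201, 268, 402, 536, 804, 1608.
Check each in increasing order: 724^1 ≡ 724;  724^2 ≡ 1251;  724^3 ≡ 1466;  724^4 ≡ 1053;  724^6 ≡ 1141;  724^8 ≡ 208;  724^12 ≡ 200;  724^24 ≡ 1384;  724^67 ≡ 1359;  724^134 ≡ 1358;  724^201 ≡ 1608;  724^268 ≡ 250;  724^402 ≡ 1.
Smallest exponent giving 1 is 402.

402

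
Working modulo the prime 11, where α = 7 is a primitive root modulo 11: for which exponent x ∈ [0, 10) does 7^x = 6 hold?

7

Successive powers of 7 modulo 11:
  7^0=1  7^1=7  7^2=5  7^3=2  7^4=3  7^5=10
  7^6=4  7^7=6
So 7^7 ≡ 6 (mod 11), giving x = 7.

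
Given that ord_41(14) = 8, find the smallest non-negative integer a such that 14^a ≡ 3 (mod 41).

7

Successive powers of 14 modulo 41:
  14^0=1  14^1=14  14^2=32  14^3=38  14^4=40  14^5=27
  14^6=9  14^7=3
So 14^7 ≡ 3 (mod 41), giving a = 7.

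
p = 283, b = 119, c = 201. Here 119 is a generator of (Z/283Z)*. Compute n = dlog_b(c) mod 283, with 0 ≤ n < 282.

190

Baby-step giant-step with m = ceil(sqrt(282)) = 17.
Baby table (119^j mod 283 for j=0..16):
  0:1  1:119  2:11  3:177  4:121  5:249  6:199  7:192
  8:208  9:131  10:24  11:26  12:264  13:3  14:74  15:33
  16:248
Giant step factor: 119^(-17) ≡ 46 (mod 283).
Scan 201·46^i mod 283 for i = 0, 1, …:
  i=0: 201   i=1: 190   i=2: 250   i=3: 180
  i=4: 73   i=5: 245   i=6: 233   i=7: 247
  i=8: 42   i=9: 234   i=10: 10   i=11: 177
Match at i=11, j=3: n = 11·17 + 3 = 190.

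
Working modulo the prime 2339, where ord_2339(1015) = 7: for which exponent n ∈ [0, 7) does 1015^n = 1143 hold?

Successive powers of 1015 modulo 2339:
  1015^0=1  1015^1=1015  1015^2=1065  1015^3=357  1015^4=2149  1015^5=1287
  1015^6=1143
So 1015^6 ≡ 1143 (mod 2339), giving n = 6.

6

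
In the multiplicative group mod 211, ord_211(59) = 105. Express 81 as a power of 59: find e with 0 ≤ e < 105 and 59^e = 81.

76

Baby-step giant-step with m = ceil(sqrt(105)) = 11.
Baby table (59^j mod 211 for j=0..10):
  0:1  1:59  2:105  3:76  4:53  5:173  6:79  7:19
  8:66  9:96  10:178
Giant step factor: 59^(-11) ≡ 189 (mod 211).
Scan 81·189^i mod 211 for i = 0, 1, …:
  i=0: 81   i=1: 117   i=2: 169   i=3: 80
  i=4: 139   i=5: 107   i=6: 178
Match at i=6, j=10: e = 6·11 + 10 = 76.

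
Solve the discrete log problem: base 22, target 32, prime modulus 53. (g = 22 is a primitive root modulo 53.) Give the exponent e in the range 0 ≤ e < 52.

Successive powers of 22 modulo 53:
  22^0=1  22^1=22  22^2=7  22^3=48  22^4=49  22^5=18
  22^6=25  22^7=20  22^8=16  22^9=34  22^10=6  22^11=26
  22^12=42  22^13=23  22^14=29  22^15=2  22^16=44  22^17=14
  22^18=43  22^19=45  22^20=36  22^21=50  22^22=40  22^23=32
So 22^23 ≡ 32 (mod 53), giving e = 23.

23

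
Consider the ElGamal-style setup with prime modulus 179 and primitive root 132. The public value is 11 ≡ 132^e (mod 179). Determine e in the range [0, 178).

171

Baby-step giant-step with m = ceil(sqrt(178)) = 14.
Baby table (132^j mod 179 for j=0..13):
  0:1  1:132  2:61  3:176  4:141  5:175  6:9  7:114
  8:12  9:152  10:16  11:143  12:81  13:131
Giant step factor: 132^(-14) ≡ 121 (mod 179).
Scan 11·121^i mod 179 for i = 0, 1, …:
  i=0: 11   i=1: 78   i=2: 130   i=3: 157
  i=4: 23   i=5: 98   i=6: 44   i=7: 133
  i=8: 162   i=9: 91   i=10: 92   i=11: 34
  i=12: 176
Match at i=12, j=3: e = 12·14 + 3 = 171.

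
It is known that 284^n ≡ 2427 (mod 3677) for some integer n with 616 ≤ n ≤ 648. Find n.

625

Compute 284^616 mod 3677 = 3464, then multiply by 284 repeatedly:
  284^616=3464  284^617=2017  284^618=2893  284^619=1641  284^620=2742
  284^621=2881  284^622=1910  284^623=1921  284^624=1368  284^625=2427
Found 2427 at exponent 625.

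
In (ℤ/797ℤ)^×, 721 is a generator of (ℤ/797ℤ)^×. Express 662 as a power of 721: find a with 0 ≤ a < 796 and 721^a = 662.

410

Baby-step giant-step with m = ceil(sqrt(796)) = 29.
Baby table (721^j mod 797 for j=0..28):
  0:1  1:721  2:197  3:171  4:553  5:213  6:549  7:517
  8:558  9:630  10:737  11:575  12:135  13:101  14:294  15:769
  16:534  17:63  18:791  19:456  20:412  21:568  22:667  23:316
  24:691  25:86  26:637  27:205  28:360
Giant step factor: 721^(-29) ≡ 435 (mod 797).
Scan 662·435^i mod 797 for i = 0, 1, …:
  i=0: 662   i=1: 253   i=2: 69   i=3: 526
  i=4: 71   i=5: 599   i=6: 743   i=7: 420
  i=8: 187   i=9: 51     …   i=13: 168
  i=14: 553
Match at i=14, j=4: a = 14·29 + 4 = 410.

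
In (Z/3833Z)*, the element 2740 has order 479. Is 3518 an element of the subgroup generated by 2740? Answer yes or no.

no

3518 ∈ ⟨2740⟩ iff 3518^479 ≡ 1 (mod 3833), since |⟨2740⟩| = 479.
3518^479 mod 3833 = 19.
Since 19 ≠ 1, 3518 does not lie in the subgroup.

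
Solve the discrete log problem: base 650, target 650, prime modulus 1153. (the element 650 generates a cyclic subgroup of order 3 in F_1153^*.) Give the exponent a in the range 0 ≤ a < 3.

Successive powers of 650 modulo 1153:
  650^0=1  650^1=650
So 650^1 ≡ 650 (mod 1153), giving a = 1.

1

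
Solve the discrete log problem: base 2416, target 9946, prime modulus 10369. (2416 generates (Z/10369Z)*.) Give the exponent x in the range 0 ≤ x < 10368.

1063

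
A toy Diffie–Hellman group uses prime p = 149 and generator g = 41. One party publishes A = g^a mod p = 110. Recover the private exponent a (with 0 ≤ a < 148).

Baby-step giant-step with m = ceil(sqrt(148)) = 13.
Baby table (41^j mod 149 for j=0..12):
  0:1  1:41  2:42  3:83  4:125  5:59  6:35  7:94
  8:129  9:74  10:54  11:128  12:33
Giant step factor: 41^(-13) ≡ 87 (mod 149).
Scan 110·87^i mod 149 for i = 0, 1, …:
  i=0: 110   i=1: 34   i=2: 127   i=3: 23
  i=4: 64   i=5: 55   i=6: 17   i=7: 138
  i=8: 86   i=9: 32   i=10: 102   i=11: 83
Match at i=11, j=3: a = 11·13 + 3 = 146.

146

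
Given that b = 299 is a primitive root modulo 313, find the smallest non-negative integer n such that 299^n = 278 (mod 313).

246

Baby-step giant-step with m = ceil(sqrt(312)) = 18.
Baby table (299^j mod 313 for j=0..17):
  0:1  1:299  2:196  3:73  4:230  5:223  6:8  7:201
  8:3  9:271  10:275  11:219  12:64  13:43  14:24  15:290
  16:9  17:187
Giant step factor: 299^(-18) ≡ 151 (mod 313).
Scan 278·151^i mod 313 for i = 0, 1, …:
  i=0: 278   i=1: 36   i=2: 115   i=3: 150
  i=4: 114   i=5: 312   i=6: 162   i=7: 48
  i=8: 49   i=9: 200   i=10: 152   i=11: 103
  i=12: 216   i=13: 64
Match at i=13, j=12: n = 13·18 + 12 = 246.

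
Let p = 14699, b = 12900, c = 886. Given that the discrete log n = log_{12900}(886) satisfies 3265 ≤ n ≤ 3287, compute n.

3281

Compute 12900^3265 mod 14699 = 10197, then multiply by 12900 repeatedly:
  12900^3265=10197  12900^3266=14648  12900^3267=3555  12900^3268=13319  12900^3269=13188
  12900^3270=13673  12900^3271=8399  12900^3272=771  12900^3273=9376  12900^3274=7028
  12900^3275=12467  12900^3276=2541  12900^3277=130  12900^3278=1314  12900^3279=2653
  12900^3280=4428  12900^3281=886
Found 886 at exponent 3281.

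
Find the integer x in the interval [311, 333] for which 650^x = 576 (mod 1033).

316

Compute 650^311 mod 1033 = 782, then multiply by 650 repeatedly:
  650^311=782  650^312=64  650^313=280  650^314=192  650^315=840
  650^316=576
Found 576 at exponent 316.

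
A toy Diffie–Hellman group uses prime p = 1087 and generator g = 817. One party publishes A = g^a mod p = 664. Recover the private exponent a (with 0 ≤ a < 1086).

Baby-step giant-step with m = ceil(sqrt(1086)) = 33.
Baby table (817^j mod 1087 for j=0..32):
  0:1  1:817  2:71  3:396  4:693  5:941  6:288  7:504
  8:882  9:1000  10:663  11:345  12:332  13:581  14:745  15:1032
  16:719  17:443  18:1047  19:1017  20:421  21:465  22:542  23:405
  24:437  25:493  26:591  27:219  28:655  29:331  30:851  31:674
  32:636
Giant step factor: 817^(-33) ≡ 878 (mod 1087).
Scan 664·878^i mod 1087 for i = 0, 1, …:
  i=0: 664   i=1: 360   i=2: 850   i=3: 618
  i=4: 191   i=5: 300   i=6: 346   i=7: 515
  i=8: 1065   i=9: 250     …   i=13: 933
  i=14: 663
Match at i=14, j=10: a = 14·33 + 10 = 472.

472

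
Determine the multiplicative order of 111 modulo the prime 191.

190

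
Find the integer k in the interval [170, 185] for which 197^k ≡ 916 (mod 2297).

Compute 197^170 mod 2297 = 1124, then multiply by 197 repeatedly:
  197^170=1124  197^171=916
Found 916 at exponent 171.

171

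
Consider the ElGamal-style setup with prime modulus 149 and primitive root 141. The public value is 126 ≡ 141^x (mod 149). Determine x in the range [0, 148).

Baby-step giant-step with m = ceil(sqrt(148)) = 13.
Baby table (141^j mod 149 for j=0..12):
  0:1  1:141  2:64  3:84  4:73  5:12  6:53  7:23
  8:114  9:131  10:144  11:40  12:127
Giant step factor: 141^(-13) ≡ 138 (mod 149).
Scan 126·138^i mod 149 for i = 0, 1, …:
  i=0: 126   i=1: 104   i=2: 48   i=3: 68
  i=4: 146   i=5: 33   i=6: 84
Match at i=6, j=3: x = 6·13 + 3 = 81.

81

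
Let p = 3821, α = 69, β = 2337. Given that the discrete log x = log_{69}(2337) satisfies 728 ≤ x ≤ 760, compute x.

750

Compute 69^728 mod 3821 = 2617, then multiply by 69 repeatedly:
  69^728=2617  69^729=986  69^730=3077  69^731=2158  69^732=3704
  69^733=3390  69^734=829  69^735=3707  69^736=3597  69^737=3649
  69^738=3416  69^739=2623  69^740=1400  69^741=1075  69^742=1576
  69^743=1756  69^744=2713  69^745=3789  69^746=1613  69^747=488
  69^748=3104  69^749=200  69^750=2337
Found 2337 at exponent 750.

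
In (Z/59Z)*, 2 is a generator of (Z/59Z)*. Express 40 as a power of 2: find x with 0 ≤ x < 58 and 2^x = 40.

Baby-step giant-step with m = ceil(sqrt(58)) = 8.
Baby table (2^j mod 59 for j=0..7):
  0:1  1:2  2:4  3:8  4:16  5:32  6:5  7:10
Giant step factor: 2^(-8) ≡ 3 (mod 59).
Scan 40·3^i mod 59 for i = 0, 1, …:
  i=0: 40   i=1: 2
Match at i=1, j=1: x = 1·8 + 1 = 9.

9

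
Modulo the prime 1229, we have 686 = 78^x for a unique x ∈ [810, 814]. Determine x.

Compute 78^810 mod 1229 = 1140, then multiply by 78 repeatedly:
  78^810=1140  78^811=432  78^812=513  78^813=686
Found 686 at exponent 813.

813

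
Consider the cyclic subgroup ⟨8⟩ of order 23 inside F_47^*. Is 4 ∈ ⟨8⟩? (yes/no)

⟨8⟩ has order 23; its elements mod 47 are {1, 2, 3, 4, 6, 7, 8, 9, 12, 14, 16, 17, 18, 21, 24, 25, 27, 28, 32, 34, 36, 37, 42}.
4 is in this set.

yes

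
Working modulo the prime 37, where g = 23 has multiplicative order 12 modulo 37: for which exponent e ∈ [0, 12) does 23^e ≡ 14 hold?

7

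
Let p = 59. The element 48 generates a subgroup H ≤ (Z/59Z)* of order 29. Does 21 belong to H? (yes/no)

yes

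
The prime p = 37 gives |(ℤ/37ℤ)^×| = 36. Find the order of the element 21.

The order of 21 must divide p − 1 = 36 = 2^2 · 3^2.
Divisors: 1, 2, 3, 4, 6, 9, 12, 18, 36.
Check each in increasing order: 21^1 ≡ 21;  21^2 ≡ 34;  21^3 ≡ 11;  21^4 ≡ 9;  21^6 ≡ 10;  21^9 ≡ 36;  21^12 ≡ 26;  21^18 ≡ 1.
Smallest exponent giving 1 is 18.

18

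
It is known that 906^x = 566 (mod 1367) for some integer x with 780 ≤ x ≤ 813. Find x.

801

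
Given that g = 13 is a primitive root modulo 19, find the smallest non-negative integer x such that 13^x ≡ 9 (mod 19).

16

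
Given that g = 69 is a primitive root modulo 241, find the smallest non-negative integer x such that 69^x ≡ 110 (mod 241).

127

Baby-step giant-step with m = ceil(sqrt(240)) = 16.
Baby table (69^j mod 241 for j=0..15):
  0:1  1:69  2:182  3:26  4:107  5:153  6:194  7:131
  8:122  9:224  10:32  11:39  12:40  13:109  14:50  15:76
Giant step factor: 69^(-16) ≡ 54 (mod 241).
Scan 110·54^i mod 241 for i = 0, 1, …:
  i=0: 110   i=1: 156   i=2: 230   i=3: 129
  i=4: 218   i=5: 204   i=6: 171   i=7: 76
Match at i=7, j=15: x = 7·16 + 15 = 127.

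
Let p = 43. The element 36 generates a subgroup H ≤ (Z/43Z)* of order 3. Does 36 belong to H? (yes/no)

⟨36⟩ has order 3; its elements mod 43 are {1, 6, 36}.
36 is in this set.

yes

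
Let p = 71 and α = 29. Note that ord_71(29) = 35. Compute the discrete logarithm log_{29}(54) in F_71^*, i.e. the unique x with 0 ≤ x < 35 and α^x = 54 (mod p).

28

Successive powers of 29 modulo 71:
  29^0=1  29^1=29  29^2=60  29^3=36  29^4=50  29^5=30
  29^6=18  29^7=25  29^8=15  29^9=9  29^10=48  29^11=43
  29^12=40  29^13=24  29^14=57  29^15=20  29^16=12  29^17=64
  29^18=10  29^19=6  29^20=32  29^21=5  29^22=3  29^23=16
  29^24=38  29^25=37  29^26=8  29^27=19  29^28=54
So 29^28 ≡ 54 (mod 71), giving x = 28.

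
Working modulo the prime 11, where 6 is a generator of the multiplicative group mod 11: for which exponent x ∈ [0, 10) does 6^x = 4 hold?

8

Successive powers of 6 modulo 11:
  6^0=1  6^1=6  6^2=3  6^3=7  6^4=9  6^5=10
  6^6=5  6^7=8  6^8=4
So 6^8 ≡ 4 (mod 11), giving x = 8.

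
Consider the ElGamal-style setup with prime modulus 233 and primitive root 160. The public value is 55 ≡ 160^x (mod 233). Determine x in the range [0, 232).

Baby-step giant-step with m = ceil(sqrt(232)) = 16.
Baby table (160^j mod 233 for j=0..15):
  0:1  1:160  2:203  3:93  4:201  5:6  6:28  7:53
  8:92  9:41  10:36  11:168  12:85  13:86  14:13  15:216
Giant step factor: 160^(-16) ≡ 46 (mod 233).
Scan 55·46^i mod 233 for i = 0, 1, …:
  i=0: 55   i=1: 200   i=2: 113   i=3: 72
  i=4: 50   i=5: 203
Match at i=5, j=2: x = 5·16 + 2 = 82.

82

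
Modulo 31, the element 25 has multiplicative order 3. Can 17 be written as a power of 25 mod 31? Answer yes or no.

no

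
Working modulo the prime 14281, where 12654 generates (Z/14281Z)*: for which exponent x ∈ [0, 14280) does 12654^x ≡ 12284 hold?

12859

Baby-step giant-step with m = ceil(sqrt(14280)) = 120.
Baby table (12654^j mod 14281 for j=0..119):
  0:1  1:12654  2:5144  3:13659  4:12324  5:13657  6:1297  7:3369
  8:2541  9:7283  10:3789  11:4689  12:11332  13:13888  14:11047  15:6310
  16:1669  17:12208  18:2455  19:4395  20:4116  21:1057  22:8262  23:10428
  24:13753  25:2196  26:11639  27:14234  28:5064  29:1009  30:672  31:6293
  32:766  33:10446  34:13029  35:9102  36:443  37:7570  38:8113  39:10074
  40:4190  41:9188  42:3331  43:7243  44:11745  45:13144  46:7650  47:6482
  48:7445  49:11554  50:9719  51:10535  52:11036  53:9926  54:2209  55:4769
  56:9701  57:11259  58:4130  59:6841  60:8873  61:1720  62:636  63:7741
  64:1235  65:4276  66:12076  67:3004  68:10875  69:534  70:2323  71:4944
  72:10596  73:11756  74:9528  75:7110  76:13921  77:199  78:4690  79:9705
  80:4751  81:10425  82:4353  83:1045  84:13505  85:5824  86:6936  87:11399
  88:4846  89:12951  90:7479  91:13360  92:13243  93:3668  94:1622  95:2991
  96:3464  97:5067  98:10409  99:1823  100:4427  101:9176  102:8574  103:2639
  104:4928  105:8066  106:857  107:5199  108:9860  109:9624  110:8009  111:7910
  112:11892  113:2471  114:6925  115:734  116:5386  117:5512  118:444  119:5943
Giant step factor: 12654^(-120) ≡ 8828 (mod 14281).
Scan 12284·8828^i mod 14281 for i = 0, 1, …:
  i=0: 12284   i=1: 7519   i=2: 13925   i=3: 13333
  i=4: 14003   i=5: 2148   i=6: 11657   i=7: 13391
  i=8: 11911   i=9: 13586     …   i=106: 12316
  i=107: 4395
Match at i=107, j=19: x = 107·120 + 19 = 12859.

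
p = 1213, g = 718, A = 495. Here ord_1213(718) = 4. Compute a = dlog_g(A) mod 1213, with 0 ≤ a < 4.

3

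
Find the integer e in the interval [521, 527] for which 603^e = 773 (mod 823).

Compute 603^521 mod 823 = 773, then multiply by 603 repeatedly:
  603^521=773
Found 773 at exponent 521.

521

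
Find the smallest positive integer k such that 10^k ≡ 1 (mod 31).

The order of 10 must divide p − 1 = 30 = 2 · 3 · 5.
Divisors: 1, 2, 3, 5, 6, 10, 15, 30.
Check each in increasing order: 10^1 ≡ 10;  10^2 ≡ 7;  10^3 ≡ 8;  10^5 ≡ 25;  10^6 ≡ 2;  10^10 ≡ 5;  10^15 ≡ 1.
Smallest exponent giving 1 is 15.

15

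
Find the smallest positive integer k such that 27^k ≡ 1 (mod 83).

41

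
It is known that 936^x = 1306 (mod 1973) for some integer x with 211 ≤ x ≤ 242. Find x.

Compute 936^211 mod 1973 = 205, then multiply by 936 repeatedly:
  936^211=205  936^212=499  936^213=1436  936^214=483  936^215=271
  936^216=1112  936^217=1061  936^218=677  936^219=339  936^220=1624
  936^221=854  936^222=279  936^223=708  936^224=1733  936^225=282
  936^226=1543  936^227=12  936^228=1367  936^229=1008  936^230=394
  936^231=1806  936^232=1528  936^233=1756  936^234=107  936^235=1502
  936^236=1096  936^237=1869  936^238=1306
Found 1306 at exponent 238.

238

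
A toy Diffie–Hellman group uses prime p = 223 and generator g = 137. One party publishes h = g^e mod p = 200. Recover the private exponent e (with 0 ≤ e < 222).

Baby-step giant-step with m = ceil(sqrt(222)) = 15.
Baby table (137^j mod 223 for j=0..14):
  0:1  1:137  2:37  3:163  4:31  5:10  6:32  7:147
  8:69  9:87  10:100  11:97  12:132  13:21  14:201
Giant step factor: 137^(-15) ≡ 159 (mod 223).
Scan 200·159^i mod 223 for i = 0, 1, …:
  i=0: 200   i=1: 134   i=2: 121   i=3: 61
  i=4: 110   i=5: 96   i=6: 100
Match at i=6, j=10: e = 6·15 + 10 = 100.

100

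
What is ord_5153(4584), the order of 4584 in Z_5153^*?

The order of 4584 must divide p − 1 = 5152 = 2^5 · 7 · 23.
Divisors: 1, 2, 4, 7, 8, 14, 16, 23, 28, 32, 46, 56, 92, 112, 161, 184, 224, 322, 368, 644, 736, 1288, 2576, 5152.
Check each in increasing order: 4584^1 ≡ 4584;  4584^2 ≡ 4275;  4584^4 ≡ 3087;  4584^7 ≡ 4335;  4584^8 ≡ 1672;  4584^14 ≡ 4387;  4584^16 ≡ 2658;  4584^23 ≡ 322;  4584^28 ≡ 4467;  4584^32 ≡ 201;  4584^46 ≡ 624;  4584^56 ≡ 1673;  4584^92 ≡ 2901;  4584^112 ≡ 850;  4584^161 ≡ 227;  4584^184 ≡ 952;  4584^224 ≡ 1080;  4584^322 ≡ 5152;  4584^368 ≡ 4529;  4584^644 ≡ 1.
Smallest exponent giving 1 is 644.

644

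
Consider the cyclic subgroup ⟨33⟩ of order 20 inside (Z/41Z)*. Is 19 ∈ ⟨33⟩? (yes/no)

⟨33⟩ has order 20; its elements mod 41 are {1, 2, 4, 5, 8, 9, 10, 16, 18, 20, 21, 23, 25, 31, 32, 33, 36, 37, 39, 40}.
19 is not in this set.

no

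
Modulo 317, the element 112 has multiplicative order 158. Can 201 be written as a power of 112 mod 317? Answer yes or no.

no

201 ∈ ⟨112⟩ iff 201^158 ≡ 1 (mod 317), since |⟨112⟩| = 158.
201^158 mod 317 = 316.
Since 316 ≠ 1, 201 does not lie in the subgroup.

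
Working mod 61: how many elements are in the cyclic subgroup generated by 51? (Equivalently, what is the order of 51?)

60

The order of 51 must divide p − 1 = 60 = 2^2 · 3 · 5.
Divisors: 1, 2, 3, 4, 5, 6, 10, 12, 15, 20, 30, 60.
Check each in increasing order: 51^1 ≡ 51;  51^2 ≡ 39;  51^3 ≡ 37;  51^4 ≡ 57;  51^5 ≡ 40;  51^6 ≡ 27;  51^10 ≡ 14;  51^12 ≡ 58;  51^15 ≡ 11;  51^20 ≡ 13;  51^30 ≡ 60;  51^60 ≡ 1.
Smallest exponent giving 1 is 60.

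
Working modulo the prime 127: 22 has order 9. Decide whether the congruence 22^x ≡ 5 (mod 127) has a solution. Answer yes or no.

no

⟨22⟩ has order 9; its elements mod 127 are {1, 19, 22, 37, 52, 68, 99, 103, 107}.
5 is not in this set.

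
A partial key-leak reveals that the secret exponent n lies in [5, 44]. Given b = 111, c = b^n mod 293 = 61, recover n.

Compute 111^5 mod 293 = 70, then multiply by 111 repeatedly:
  111^5=70  111^6=152  111^7=171  111^8=229  111^9=221
  111^10=212  111^11=92  111^12=250  111^13=208  111^14=234
  111^15=190  111^16=287  111^17=213  111^18=203  111^19=265
  111^20=115  111^21=166  111^22=260  111^23=146  111^24=91
  111^25=139  111^26=193  111^27=34  111^28=258  111^29=217
  111^30=61
Found 61 at exponent 30.

30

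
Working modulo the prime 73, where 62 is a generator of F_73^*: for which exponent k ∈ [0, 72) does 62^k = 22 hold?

45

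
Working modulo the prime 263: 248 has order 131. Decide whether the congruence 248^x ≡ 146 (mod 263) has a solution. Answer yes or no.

146 ∈ ⟨248⟩ iff 146^131 ≡ 1 (mod 263), since |⟨248⟩| = 131.
146^131 mod 263 = 262.
Since 262 ≠ 1, 146 does not lie in the subgroup.

no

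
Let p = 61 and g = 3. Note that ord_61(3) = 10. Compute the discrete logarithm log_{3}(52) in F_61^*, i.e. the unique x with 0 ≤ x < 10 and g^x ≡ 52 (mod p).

7

Successive powers of 3 modulo 61:
  3^0=1  3^1=3  3^2=9  3^3=27  3^4=20  3^5=60
  3^6=58  3^7=52
So 3^7 ≡ 52 (mod 61), giving x = 7.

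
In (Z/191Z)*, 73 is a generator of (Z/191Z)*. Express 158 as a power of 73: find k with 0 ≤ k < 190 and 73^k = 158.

Baby-step giant-step with m = ceil(sqrt(190)) = 14.
Baby table (73^j mod 191 for j=0..13):
  0:1  1:73  2:172  3:141  4:170  5:186  6:17  7:95
  8:59  9:105  10:25  11:106  12:98  13:87
Giant step factor: 73^(-14) ≡ 4 (mod 191).
Scan 158·4^i mod 191 for i = 0, 1, …:
  i=0: 158   i=1: 59
Match at i=1, j=8: k = 1·14 + 8 = 22.

22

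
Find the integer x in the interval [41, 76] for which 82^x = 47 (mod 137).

Compute 82^41 mod 137 = 95, then multiply by 82 repeatedly:
  82^41=95  82^42=118  82^43=86  82^44=65  82^45=124
  82^46=30  82^47=131  82^48=56  82^49=71  82^50=68
  82^51=96  82^52=63  82^53=97  82^54=8  82^55=108
  82^56=88  82^57=92  82^58=9  82^59=53  82^60=99
  82^61=35  82^62=130  82^63=111  82^64=60  82^65=125
  82^66=112  82^67=5  82^68=136  82^69=55  82^70=126
  82^71=57  82^72=16  82^73=79  82^74=39  82^75=47
Found 47 at exponent 75.

75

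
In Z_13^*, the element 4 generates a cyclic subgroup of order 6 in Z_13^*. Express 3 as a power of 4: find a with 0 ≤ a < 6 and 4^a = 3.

Successive powers of 4 modulo 13:
  4^0=1  4^1=4  4^2=3
So 4^2 ≡ 3 (mod 13), giving a = 2.

2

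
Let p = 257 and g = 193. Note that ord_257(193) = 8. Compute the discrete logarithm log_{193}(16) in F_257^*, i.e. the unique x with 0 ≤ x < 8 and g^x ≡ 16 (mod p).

6

Successive powers of 193 modulo 257:
  193^0=1  193^1=193  193^2=241  193^3=253  193^4=256  193^5=64
  193^6=16
So 193^6 ≡ 16 (mod 257), giving x = 6.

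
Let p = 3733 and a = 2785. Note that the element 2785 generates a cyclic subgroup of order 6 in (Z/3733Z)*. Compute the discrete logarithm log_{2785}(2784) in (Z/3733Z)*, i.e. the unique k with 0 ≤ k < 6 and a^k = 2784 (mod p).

Successive powers of 2785 modulo 3733:
  2785^0=1  2785^1=2785  2785^2=2784
So 2785^2 ≡ 2784 (mod 3733), giving k = 2.

2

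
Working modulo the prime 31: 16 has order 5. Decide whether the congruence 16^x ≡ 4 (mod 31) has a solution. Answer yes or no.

⟨16⟩ has order 5; its elements mod 31 are {1, 2, 4, 8, 16}.
4 is in this set.

yes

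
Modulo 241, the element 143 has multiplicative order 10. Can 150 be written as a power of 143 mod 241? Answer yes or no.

yes

⟨143⟩ has order 10; its elements mod 241 are {1, 36, 87, 91, 98, 143, 150, 154, 205, 240}.
150 is in this set.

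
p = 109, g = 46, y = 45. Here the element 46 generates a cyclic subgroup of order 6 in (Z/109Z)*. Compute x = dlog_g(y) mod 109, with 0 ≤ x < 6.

2

Successive powers of 46 modulo 109:
  46^0=1  46^1=46  46^2=45
So 46^2 ≡ 45 (mod 109), giving x = 2.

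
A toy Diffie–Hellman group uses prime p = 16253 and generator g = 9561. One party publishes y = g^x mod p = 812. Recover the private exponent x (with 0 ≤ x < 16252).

14937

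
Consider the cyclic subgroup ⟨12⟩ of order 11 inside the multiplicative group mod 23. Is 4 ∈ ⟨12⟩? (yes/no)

yes

⟨12⟩ has order 11; its elements mod 23 are {1, 2, 3, 4, 6, 8, 9, 12, 13, 16, 18}.
4 is in this set.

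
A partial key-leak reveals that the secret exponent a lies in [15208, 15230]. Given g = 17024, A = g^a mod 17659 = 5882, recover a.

Compute 17024^15208 mod 17659 = 17012, then multiply by 17024 repeatedly:
  17024^15208=17012  17024^15209=4688  17024^15210=7491  17024^15211=11145  17024^15212=4184
  17024^15213=9669  17024^15214=5517  17024^15215=10846  17024^15216=17459  17024^15217=3387
  17024^15218=3653  17024^15219=11333  17024^15220=8417  17024^15221=5882
Found 5882 at exponent 15221.

15221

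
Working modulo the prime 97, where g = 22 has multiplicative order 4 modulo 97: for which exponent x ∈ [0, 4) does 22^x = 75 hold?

Successive powers of 22 modulo 97:
  22^0=1  22^1=22  22^2=96  22^3=75
So 22^3 ≡ 75 (mod 97), giving x = 3.

3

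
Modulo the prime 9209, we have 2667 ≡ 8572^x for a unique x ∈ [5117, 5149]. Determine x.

5146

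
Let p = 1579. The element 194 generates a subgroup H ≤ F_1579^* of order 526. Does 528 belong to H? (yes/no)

no

528 ∈ ⟨194⟩ iff 528^526 ≡ 1 (mod 1579), since |⟨194⟩| = 526.
528^526 mod 1579 = 639.
Since 639 ≠ 1, 528 does not lie in the subgroup.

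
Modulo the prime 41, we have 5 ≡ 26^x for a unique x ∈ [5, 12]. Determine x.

Compute 26^5 mod 41 = 27, then multiply by 26 repeatedly:
  26^5=27  26^6=5
Found 5 at exponent 6.

6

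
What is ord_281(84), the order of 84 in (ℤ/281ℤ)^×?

The order of 84 must divide p − 1 = 280 = 2^3 · 5 · 7.
Divisors: 1, 2, 4, 5, 7, 8, 10, 14, 20, 28, 35, 40, 56, 70, 140, 280.
Check each in increasing order: 84^1 ≡ 84;  84^2 ≡ 31;  84^4 ≡ 118;  84^5 ≡ 77;  84^7 ≡ 139;  84^8 ≡ 155;  84^10 ≡ 28;  84^14 ≡ 213;  84^20 ≡ 222;  84^28 ≡ 128;  84^35 ≡ 89;  84^40 ≡ 109;  84^56 ≡ 86;  84^70 ≡ 53;  84^140 ≡ 280;  84^280 ≡ 1.
Smallest exponent giving 1 is 280.

280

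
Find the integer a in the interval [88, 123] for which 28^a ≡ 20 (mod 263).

Compute 28^88 mod 263 = 95, then multiply by 28 repeatedly:
  28^88=95  28^89=30  28^90=51  28^91=113  28^92=8
  28^93=224  28^94=223  28^95=195  28^96=200  28^97=77
  28^98=52  28^99=141  28^100=3  28^101=84  28^102=248
  28^103=106  28^104=75  28^105=259  28^106=151  28^107=20
Found 20 at exponent 107.

107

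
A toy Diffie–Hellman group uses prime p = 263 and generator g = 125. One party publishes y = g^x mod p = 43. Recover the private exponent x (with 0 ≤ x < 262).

226

Baby-step giant-step with m = ceil(sqrt(262)) = 17.
Baby table (125^j mod 263 for j=0..16):
  0:1  1:125  2:108  3:87  4:92  5:191  6:205  7:114
  8:48  9:214  10:187  11:231  12:208  13:226  14:109  15:212
  16:200
Giant step factor: 125^(-17) ≡ 228 (mod 263).
Scan 43·228^i mod 263 for i = 0, 1, …:
  i=0: 43   i=1: 73   i=2: 75   i=3: 5
  i=4: 88   i=5: 76   i=6: 233   i=7: 261
  i=8: 70   i=9: 180   i=10: 12   i=11: 106
  i=12: 235   i=13: 191
Match at i=13, j=5: x = 13·17 + 5 = 226.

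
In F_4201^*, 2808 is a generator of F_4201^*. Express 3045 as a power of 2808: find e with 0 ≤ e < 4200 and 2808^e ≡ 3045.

124

Baby-step giant-step with m = ceil(sqrt(4200)) = 65.
Baby table (2808^j mod 4201 for j=0..64):
  0:1  1:2808  2:3788  3:3973  4:2529  5:1742  6:1572  7:3126
  8:1919  9:2870  10:1442  11:3573  12:996  13:3103  14:350  15:3967
  16:2485  17:19  18:2940  19:555  20:4070  21:1840  22:3691  23:461
  24:580  25:2853  26:4118  27:2192  28:671  29:2120  30:143  31:2449
  32:3956  33:1004  34:361  35:1247  36:2143  37:1712  38:1352  39:2913
  40:357  41:2618  42:3795  43:2624  44:3839  45:146  46:2471  47:2717
  48:320  49:3747  50:2272  51:2658  52:2688  53:2908  54:3121  55:482
  56:734  57:2582  58:3531  59:688  60:3645  61:1524  62:2774  63:738
  64:1211
Giant step factor: 2808^(-65) ≡ 2238 (mod 4201).
Scan 3045·2238^i mod 4201 for i = 0, 1, …:
  i=0: 3045   i=1: 688
Match at i=1, j=59: e = 1·65 + 59 = 124.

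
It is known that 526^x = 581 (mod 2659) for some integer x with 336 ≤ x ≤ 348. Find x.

Compute 526^336 mod 2659 = 1671, then multiply by 526 repeatedly:
  526^336=1671  526^337=1476  526^338=2607  526^339=1897  526^340=697
  526^341=2339  526^342=1856  526^343=403  526^344=1917  526^345=581
Found 581 at exponent 345.

345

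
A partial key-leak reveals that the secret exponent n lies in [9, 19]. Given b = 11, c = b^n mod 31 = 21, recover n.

Compute 11^9 mod 31 = 23, then multiply by 11 repeatedly:
  11^9=23  11^10=5  11^11=24  11^12=16  11^13=21
Found 21 at exponent 13.

13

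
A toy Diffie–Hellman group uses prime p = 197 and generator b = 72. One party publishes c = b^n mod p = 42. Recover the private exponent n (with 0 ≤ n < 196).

104

Baby-step giant-step with m = ceil(sqrt(196)) = 14.
Baby table (72^j mod 197 for j=0..13):
  0:1  1:72  2:62  3:130  4:101  5:180  6:155  7:128
  8:154  9:56  10:92  11:123  12:188  13:140
Giant step factor: 72^(-14) ≡ 6 (mod 197).
Scan 42·6^i mod 197 for i = 0, 1, …:
  i=0: 42   i=1: 55   i=2: 133   i=3: 10
  i=4: 60   i=5: 163   i=6: 190   i=7: 155
Match at i=7, j=6: n = 7·14 + 6 = 104.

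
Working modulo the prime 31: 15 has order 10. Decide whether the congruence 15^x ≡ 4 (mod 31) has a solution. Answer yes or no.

⟨15⟩ has order 10; its elements mod 31 are {1, 2, 4, 8, 15, 16, 23, 27, 29, 30}.
4 is in this set.

yes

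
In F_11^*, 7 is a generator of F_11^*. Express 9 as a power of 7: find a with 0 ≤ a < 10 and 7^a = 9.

8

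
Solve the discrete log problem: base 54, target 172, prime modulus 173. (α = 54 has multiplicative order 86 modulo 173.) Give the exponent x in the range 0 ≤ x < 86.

Baby-step giant-step with m = ceil(sqrt(86)) = 10.
Baby table (54^j mod 173 for j=0..9):
  0:1  1:54  2:148  3:34  4:106  5:15  6:118  7:144
  8:164  9:33
Giant step factor: 54^(-10) ≡ 10 (mod 173).
Scan 172·10^i mod 173 for i = 0, 1, …:
  i=0: 172   i=1: 163   i=2: 73   i=3: 38
  i=4: 34
Match at i=4, j=3: x = 4·10 + 3 = 43.

43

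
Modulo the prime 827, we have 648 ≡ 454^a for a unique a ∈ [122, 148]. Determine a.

131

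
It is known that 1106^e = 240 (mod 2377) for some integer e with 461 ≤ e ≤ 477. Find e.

467

Compute 1106^461 mod 2377 = 1280, then multiply by 1106 repeatedly:
  1106^461=1280  1106^462=1365  1106^463=295  1106^464=621  1106^465=2250
  1106^466=2158  1106^467=240
Found 240 at exponent 467.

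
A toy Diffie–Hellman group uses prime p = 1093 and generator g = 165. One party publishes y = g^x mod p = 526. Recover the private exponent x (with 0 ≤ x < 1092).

914

Baby-step giant-step with m = ceil(sqrt(1092)) = 34.
Baby table (165^j mod 1093 for j=0..33):
  0:1  1:165  2:993  3:988  4:163  5:663  6:95  7:373
  8:337  9:955  10:183  11:684  12:281  13:459  14:318  15:6
  16:990  17:493  18:463  19:978  20:699  21:570  22:52  23:929
  24:265  25:5  26:825  27:593  28:568  29:815  30:36  31:475
  32:772  33:592
Giant step factor: 165^(-34) ≡ 914 (mod 1093).
Scan 526·914^i mod 1093 for i = 0, 1, …:
  i=0: 526   i=1: 937   i=2: 599   i=3: 986
  i=4: 572   i=5: 354   i=6: 28   i=7: 453
  i=8: 888   i=9: 626     …   i=25: 299
  i=26: 36
Match at i=26, j=30: x = 26·34 + 30 = 914.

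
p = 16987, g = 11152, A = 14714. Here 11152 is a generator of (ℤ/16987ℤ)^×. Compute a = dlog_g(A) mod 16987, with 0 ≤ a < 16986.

1301

Baby-step giant-step with m = ceil(sqrt(16986)) = 131.
Baby table (11152^j mod 16987 for j=0..130):
  0:1  1:11152  2:5277  3:6136  4:5036  5:2450  6:7304  7:1543
  8:16692  9:5638  10:6089  11:7489  12:9236  13:7691  14:2669  15:3464
  16:2090  17:1516  18:4367  19:16042  20:10287  21:7413  22:11034  23:14327
  24:11969  25:11429  26:2747  27:6983  28:6008  29:4488  30:6474  31:3298
  32:2441  33:8858  34:5011  35:12429  36:11275  37:1026  38:9701  39:12336
  40:10346  41:2888  42:16611  43:2637  44:3327  45:3096  46:9008  47:13085
  48:5590  49:14377  50:8998  51:3487  52:3781  53:3978  54:9599  55:12961
  56:15676  57:5535  58:12549  59:7542  60:5747  61:15580  62:5124  63:15567
  64:13031  65:14914  66:1211  67:407  68:3335  69:7377  70:263  71:11212
  72:11904  73:3  74:16469  75:15831  76:1421  77:15108  78:7350  79:4925
  80:4629  81:16102  82:16914  83:1280  84:5480  85:10721  86:6086  87:8007
  88:10392  89:6270  90:4548  91:13101  92:14152  93:13874  94:5252  95:16115
  96:9007  97:1933  98:313  99:8241  100:3962  101:1037  102:13464  103:2435
  104:9894  105:7323  106:9587  107:15033  108:3313  109:16838  110:3078  111:12116
  112:3034  113:14051  114:8664  115:15859  116:7911  117:9981  118:9288  119:10037
  120:5281  121:16770  122:9157  123:10007  124:10461  125:11343  126:11934  127:11810
  128:4909  129:13054  130:16605
Giant step factor: 11152^(-131) ≡ 13597 (mod 16987).
Scan 14714·13597^i mod 16987 for i = 0, 1, …:
  i=0: 14714   i=1: 10359   i=2: 12106   i=3: 1252
  i=4: 2470   i=5: 1291   i=6: 6156   i=7: 8183
  i=8: 16388   i=9: 9157
Match at i=9, j=122: a = 9·131 + 122 = 1301.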